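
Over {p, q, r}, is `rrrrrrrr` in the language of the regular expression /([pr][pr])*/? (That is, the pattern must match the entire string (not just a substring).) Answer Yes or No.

Yes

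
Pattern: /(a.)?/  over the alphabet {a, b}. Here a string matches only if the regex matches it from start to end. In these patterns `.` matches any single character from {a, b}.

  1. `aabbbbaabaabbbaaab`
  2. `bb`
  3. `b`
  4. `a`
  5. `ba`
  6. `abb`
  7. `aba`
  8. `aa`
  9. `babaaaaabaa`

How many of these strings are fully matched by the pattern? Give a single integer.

1 → no match
2 → no match
3 → no match
4 → no match
5 → no match
6 → no match
7 → no match
8 → match
9 → no match
Total matched: 1

1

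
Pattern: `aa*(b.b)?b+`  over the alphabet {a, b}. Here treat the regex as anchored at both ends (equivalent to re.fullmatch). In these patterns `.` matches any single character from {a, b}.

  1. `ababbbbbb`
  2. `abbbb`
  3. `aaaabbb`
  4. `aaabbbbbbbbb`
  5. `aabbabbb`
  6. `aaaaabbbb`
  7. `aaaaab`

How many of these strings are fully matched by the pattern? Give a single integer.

6

1 → match
2 → match
3 → match
4 → match
5 → no match
6 → match
7 → match
Total matched: 6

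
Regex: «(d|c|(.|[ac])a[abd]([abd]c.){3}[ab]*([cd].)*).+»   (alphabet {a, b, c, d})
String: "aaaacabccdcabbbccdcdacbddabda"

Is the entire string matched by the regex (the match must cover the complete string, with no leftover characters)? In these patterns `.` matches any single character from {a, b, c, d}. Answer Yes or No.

Yes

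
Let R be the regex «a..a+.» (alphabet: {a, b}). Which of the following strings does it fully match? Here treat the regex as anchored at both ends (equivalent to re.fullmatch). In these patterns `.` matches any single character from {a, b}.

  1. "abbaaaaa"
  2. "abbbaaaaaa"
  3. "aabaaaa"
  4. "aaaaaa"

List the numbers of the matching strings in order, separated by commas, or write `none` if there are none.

1 → match
2 → no match
3 → match
4 → match

1, 3, 4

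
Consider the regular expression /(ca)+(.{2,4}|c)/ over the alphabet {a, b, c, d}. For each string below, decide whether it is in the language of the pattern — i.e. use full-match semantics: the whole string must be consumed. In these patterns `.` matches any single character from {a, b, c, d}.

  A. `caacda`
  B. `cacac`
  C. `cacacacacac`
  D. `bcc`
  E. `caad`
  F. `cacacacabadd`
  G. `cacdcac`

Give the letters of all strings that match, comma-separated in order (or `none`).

A → match
B → match
C → match
D → no match — must start with `ca`
E → match
F → match
G → no match

A, B, C, E, F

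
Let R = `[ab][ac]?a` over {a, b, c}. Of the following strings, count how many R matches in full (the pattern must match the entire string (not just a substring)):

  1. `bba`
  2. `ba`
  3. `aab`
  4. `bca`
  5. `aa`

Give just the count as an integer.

1. `bba` → no match
2. `ba` → match
3. `aab` → no match — must end with `a`
4. `bca` → match
5. `aa` → match
Total matched: 3

3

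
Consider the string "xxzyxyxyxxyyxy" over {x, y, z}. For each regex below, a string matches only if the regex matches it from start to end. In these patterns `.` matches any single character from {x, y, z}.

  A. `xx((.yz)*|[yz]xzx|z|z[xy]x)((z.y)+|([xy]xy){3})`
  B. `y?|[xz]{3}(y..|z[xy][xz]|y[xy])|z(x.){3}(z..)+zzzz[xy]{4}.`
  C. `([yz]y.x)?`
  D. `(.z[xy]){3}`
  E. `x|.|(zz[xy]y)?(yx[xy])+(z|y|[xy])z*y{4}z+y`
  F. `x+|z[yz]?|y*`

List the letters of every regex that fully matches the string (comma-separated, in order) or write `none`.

A → match
B → no match
C → no match
D → no match
E → no match
F → no match

A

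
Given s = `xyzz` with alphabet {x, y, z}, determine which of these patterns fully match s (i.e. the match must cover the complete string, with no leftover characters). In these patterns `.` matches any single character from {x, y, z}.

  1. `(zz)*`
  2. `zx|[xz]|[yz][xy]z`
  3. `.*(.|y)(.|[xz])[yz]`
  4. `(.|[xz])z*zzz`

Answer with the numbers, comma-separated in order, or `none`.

3

1 → no match
2 → no match
3 → match
4 → no match — must end with `zzz`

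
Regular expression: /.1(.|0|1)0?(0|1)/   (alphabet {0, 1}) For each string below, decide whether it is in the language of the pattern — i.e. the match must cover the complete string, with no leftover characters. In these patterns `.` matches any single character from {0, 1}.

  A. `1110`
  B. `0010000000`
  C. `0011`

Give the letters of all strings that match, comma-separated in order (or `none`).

A. `1110` → match
B. `0010000000` → no match
C. `0011` → no match

A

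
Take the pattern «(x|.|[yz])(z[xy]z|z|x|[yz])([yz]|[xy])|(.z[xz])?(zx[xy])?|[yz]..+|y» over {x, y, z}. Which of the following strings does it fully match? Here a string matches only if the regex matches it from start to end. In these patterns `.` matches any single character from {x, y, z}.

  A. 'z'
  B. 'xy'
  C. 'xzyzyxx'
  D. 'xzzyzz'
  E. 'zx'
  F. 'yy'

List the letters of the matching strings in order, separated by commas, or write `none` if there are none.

none

A. 'z' → no match
B. 'xy' → no match
C. 'xzyzyxx' → no match
D. 'xzzyzz' → no match
E. 'zx' → no match
F. 'yy' → no match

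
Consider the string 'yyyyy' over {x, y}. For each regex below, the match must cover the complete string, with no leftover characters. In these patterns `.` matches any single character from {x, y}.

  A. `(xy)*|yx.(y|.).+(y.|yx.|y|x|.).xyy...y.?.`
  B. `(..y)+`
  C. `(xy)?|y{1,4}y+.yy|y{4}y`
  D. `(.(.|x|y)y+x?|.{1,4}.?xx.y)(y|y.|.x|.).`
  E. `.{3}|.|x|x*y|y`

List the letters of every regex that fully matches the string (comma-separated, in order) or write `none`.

A → no match
B → no match
C → match
D → match
E → no match

C, D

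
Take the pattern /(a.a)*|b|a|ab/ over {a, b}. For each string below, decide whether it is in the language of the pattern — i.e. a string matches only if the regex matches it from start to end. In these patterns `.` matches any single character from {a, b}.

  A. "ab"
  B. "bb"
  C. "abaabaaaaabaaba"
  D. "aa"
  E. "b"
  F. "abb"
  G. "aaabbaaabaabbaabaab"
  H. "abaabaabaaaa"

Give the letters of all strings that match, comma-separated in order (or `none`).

A → match
B → no match
C → match
D → no match
E → match
F → no match
G → no match
H → match

A, C, E, H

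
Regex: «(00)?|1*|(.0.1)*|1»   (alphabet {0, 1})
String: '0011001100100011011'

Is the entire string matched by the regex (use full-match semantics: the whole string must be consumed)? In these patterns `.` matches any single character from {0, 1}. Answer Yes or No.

No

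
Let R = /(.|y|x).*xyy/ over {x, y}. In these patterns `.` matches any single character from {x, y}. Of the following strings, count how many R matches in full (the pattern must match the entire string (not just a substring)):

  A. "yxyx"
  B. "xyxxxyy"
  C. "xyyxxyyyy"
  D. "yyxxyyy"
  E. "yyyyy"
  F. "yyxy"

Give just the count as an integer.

1

A → no match — must end with "xyy"
B → match
C → no match — must end with "xyy"
D → no match — must end with "xyy"
E → no match — must end with "xyy"
F → no match — must end with "xyy"
Total matched: 1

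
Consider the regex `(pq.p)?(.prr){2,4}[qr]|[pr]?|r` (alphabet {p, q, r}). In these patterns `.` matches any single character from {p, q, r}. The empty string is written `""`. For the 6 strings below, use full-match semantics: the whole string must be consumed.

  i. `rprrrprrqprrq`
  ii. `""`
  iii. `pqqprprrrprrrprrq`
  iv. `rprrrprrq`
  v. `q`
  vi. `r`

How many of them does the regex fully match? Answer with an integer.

5

i → match
ii → match
iii → match
iv → match
v → no match
vi → match
Total matched: 5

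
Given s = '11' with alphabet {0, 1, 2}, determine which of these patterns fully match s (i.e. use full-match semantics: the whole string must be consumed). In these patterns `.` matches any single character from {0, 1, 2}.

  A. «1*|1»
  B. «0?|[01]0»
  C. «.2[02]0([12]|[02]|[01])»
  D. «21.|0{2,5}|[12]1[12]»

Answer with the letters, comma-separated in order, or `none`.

A → match
B → no match
C → no match
D → no match

A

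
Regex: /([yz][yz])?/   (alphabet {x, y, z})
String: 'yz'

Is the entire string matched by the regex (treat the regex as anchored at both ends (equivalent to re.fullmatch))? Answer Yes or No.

Yes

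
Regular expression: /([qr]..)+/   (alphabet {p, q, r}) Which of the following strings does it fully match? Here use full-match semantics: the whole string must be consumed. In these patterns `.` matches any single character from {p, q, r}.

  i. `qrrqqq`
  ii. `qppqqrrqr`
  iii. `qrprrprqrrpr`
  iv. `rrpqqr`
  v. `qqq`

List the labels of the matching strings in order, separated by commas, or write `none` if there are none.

i, ii, iii, iv, v

i → match
ii → match
iii → match
iv → match
v → match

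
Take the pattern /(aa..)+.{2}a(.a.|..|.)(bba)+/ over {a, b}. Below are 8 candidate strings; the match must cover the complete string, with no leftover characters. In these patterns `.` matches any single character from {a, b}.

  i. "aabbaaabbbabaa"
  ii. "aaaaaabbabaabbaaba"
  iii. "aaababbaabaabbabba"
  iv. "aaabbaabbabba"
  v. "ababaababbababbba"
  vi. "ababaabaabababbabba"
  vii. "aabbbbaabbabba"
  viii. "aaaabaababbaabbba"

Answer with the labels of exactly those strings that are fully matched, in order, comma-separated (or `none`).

vii

i → no match — must end with "bba"
ii → no match — must end with "bba"
iii → no match
iv → no match
v → no match — must start with "aa"
vi → no match — must start with "aa"
vii → match
viii → no match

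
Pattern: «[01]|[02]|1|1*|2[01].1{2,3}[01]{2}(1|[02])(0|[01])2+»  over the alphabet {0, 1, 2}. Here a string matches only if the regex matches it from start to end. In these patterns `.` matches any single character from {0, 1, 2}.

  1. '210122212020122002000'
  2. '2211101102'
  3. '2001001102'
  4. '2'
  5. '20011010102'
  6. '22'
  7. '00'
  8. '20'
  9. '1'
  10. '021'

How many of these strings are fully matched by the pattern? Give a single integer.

2

1 → no match
2 → no match
3 → no match
4 → match
5 → no match
6 → no match
7 → no match
8 → no match
9 → match
10 → no match
Total matched: 2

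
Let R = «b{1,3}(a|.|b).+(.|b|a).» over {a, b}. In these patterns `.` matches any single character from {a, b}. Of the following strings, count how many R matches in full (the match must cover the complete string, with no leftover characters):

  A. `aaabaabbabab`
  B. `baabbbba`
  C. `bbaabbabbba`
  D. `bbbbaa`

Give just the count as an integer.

3

A → no match — must start with `b`
B → match
C → match
D → match
Total matched: 3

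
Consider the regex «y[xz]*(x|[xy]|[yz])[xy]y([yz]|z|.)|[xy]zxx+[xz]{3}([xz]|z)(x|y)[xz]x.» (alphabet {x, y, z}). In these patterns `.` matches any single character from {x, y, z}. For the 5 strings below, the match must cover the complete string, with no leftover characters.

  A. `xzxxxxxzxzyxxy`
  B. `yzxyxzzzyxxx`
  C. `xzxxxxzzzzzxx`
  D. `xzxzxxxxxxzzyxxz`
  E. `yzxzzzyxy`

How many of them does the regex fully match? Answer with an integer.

1

A → match
B → no match
C → no match
D → no match
E → no match
Total matched: 1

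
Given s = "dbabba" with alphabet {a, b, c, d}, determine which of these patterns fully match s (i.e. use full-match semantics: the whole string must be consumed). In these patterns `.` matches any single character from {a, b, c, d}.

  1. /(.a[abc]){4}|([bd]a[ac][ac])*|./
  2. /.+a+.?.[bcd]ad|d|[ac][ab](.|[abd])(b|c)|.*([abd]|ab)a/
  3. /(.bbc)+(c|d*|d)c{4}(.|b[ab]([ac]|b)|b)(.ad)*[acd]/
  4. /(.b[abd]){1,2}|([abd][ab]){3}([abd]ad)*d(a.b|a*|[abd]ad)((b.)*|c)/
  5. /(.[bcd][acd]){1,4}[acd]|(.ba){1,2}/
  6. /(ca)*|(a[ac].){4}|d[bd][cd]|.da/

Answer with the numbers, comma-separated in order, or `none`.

1 → no match
2 → match
3 → no match
4 → match
5 → match
6 → no match

2, 4, 5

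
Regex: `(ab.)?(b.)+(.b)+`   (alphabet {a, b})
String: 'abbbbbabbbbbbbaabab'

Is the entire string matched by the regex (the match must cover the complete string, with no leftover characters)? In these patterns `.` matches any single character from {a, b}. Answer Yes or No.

Yes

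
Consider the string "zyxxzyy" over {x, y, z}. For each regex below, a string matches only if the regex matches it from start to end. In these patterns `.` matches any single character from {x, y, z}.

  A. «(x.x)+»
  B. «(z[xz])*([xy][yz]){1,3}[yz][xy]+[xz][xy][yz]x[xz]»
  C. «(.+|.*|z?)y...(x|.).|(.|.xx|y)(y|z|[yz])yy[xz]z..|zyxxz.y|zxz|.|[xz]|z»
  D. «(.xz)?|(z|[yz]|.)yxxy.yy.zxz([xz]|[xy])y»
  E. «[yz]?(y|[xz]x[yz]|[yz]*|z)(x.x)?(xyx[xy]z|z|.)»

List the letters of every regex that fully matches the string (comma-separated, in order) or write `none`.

C

A → no match — must start with "x"
B → no match
C → match
D → no match
E → no match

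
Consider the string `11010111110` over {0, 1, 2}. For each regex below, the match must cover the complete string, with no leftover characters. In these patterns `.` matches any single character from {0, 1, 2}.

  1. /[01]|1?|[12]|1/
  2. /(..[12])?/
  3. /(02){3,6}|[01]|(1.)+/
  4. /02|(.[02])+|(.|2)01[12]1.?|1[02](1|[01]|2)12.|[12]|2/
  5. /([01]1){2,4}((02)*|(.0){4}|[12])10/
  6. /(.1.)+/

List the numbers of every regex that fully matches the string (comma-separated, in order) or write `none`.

1 → no match
2 → no match
3 → no match
4 → no match
5 → match
6 → no match

5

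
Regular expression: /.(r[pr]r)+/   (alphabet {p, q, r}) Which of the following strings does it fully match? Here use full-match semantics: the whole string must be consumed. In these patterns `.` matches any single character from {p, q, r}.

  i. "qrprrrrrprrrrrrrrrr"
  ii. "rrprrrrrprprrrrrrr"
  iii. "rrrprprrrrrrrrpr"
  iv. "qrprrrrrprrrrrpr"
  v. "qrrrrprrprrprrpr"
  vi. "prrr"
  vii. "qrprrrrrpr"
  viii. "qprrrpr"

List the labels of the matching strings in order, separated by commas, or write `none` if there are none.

i → match
ii → no match
iii → no match
iv → match
v → match
vi → match
vii → match
viii → no match

i, iv, v, vi, vii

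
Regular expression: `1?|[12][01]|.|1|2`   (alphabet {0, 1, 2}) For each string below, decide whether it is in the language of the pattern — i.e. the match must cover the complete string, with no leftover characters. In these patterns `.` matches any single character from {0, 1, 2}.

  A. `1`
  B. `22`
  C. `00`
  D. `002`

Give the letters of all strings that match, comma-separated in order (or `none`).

A

A → match
B → no match
C → no match
D → no match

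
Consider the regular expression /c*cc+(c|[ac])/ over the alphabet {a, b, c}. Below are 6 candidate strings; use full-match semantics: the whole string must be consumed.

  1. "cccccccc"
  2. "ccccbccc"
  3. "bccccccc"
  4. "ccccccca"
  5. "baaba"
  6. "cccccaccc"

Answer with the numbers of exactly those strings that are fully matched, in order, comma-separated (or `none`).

1, 4

1 → match
2 → no match
3 → no match
4 → match
5 → no match
6 → no match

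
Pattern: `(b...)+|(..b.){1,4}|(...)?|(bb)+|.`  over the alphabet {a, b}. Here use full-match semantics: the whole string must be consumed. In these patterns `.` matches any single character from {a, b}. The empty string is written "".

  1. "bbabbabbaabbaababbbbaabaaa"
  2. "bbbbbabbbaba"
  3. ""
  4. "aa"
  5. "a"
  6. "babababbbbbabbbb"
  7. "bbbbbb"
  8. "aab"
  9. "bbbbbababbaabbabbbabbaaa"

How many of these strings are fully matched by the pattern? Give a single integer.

1 → no match
2 → match
3 → match
4 → no match
5 → match
6 → match
7 → match
8 → match
9 → match
Total matched: 7

7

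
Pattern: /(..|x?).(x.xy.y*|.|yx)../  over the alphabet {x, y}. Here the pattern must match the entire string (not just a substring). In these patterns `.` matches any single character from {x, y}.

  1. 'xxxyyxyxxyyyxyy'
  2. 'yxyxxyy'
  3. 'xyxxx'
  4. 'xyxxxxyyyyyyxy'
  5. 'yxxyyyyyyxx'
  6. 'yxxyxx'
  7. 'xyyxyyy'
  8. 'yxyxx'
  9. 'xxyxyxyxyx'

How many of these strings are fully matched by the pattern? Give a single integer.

4

1 → no match
2 → no match
3 → match
4 → match
5 → no match
6 → match
7 → no match
8 → no match
9 → match
Total matched: 4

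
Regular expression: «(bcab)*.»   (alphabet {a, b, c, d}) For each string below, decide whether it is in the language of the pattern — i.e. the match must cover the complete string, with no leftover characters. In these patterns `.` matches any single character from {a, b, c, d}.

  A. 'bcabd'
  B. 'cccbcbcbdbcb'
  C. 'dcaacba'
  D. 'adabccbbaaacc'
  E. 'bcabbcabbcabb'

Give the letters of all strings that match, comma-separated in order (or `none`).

A → match
B → no match
C → no match
D → no match
E → match

A, E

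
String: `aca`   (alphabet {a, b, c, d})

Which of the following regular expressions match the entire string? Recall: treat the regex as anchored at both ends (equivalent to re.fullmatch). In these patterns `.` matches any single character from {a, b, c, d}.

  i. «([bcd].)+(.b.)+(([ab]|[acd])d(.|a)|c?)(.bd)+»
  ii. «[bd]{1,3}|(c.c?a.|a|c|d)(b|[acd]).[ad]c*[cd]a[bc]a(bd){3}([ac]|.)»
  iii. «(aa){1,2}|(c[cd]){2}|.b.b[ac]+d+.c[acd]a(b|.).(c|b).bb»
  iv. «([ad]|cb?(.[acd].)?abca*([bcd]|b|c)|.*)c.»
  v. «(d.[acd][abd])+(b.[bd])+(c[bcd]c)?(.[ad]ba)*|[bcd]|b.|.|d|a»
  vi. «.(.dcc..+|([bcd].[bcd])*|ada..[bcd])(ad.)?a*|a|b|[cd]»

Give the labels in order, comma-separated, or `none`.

i → no match — must end with `bd`
ii → no match
iii → no match
iv → match
v → no match
vi → no match

iv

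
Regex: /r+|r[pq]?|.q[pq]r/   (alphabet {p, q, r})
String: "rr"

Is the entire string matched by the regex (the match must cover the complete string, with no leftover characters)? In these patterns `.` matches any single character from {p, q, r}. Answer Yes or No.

Yes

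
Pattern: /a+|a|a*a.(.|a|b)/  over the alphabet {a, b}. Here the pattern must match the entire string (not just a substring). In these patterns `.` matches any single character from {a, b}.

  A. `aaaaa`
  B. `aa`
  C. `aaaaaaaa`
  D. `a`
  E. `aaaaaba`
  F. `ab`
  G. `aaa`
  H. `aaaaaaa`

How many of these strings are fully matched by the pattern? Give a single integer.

A → match
B → match
C → match
D → match
E → match
F → no match
G → match
H → match
Total matched: 7

7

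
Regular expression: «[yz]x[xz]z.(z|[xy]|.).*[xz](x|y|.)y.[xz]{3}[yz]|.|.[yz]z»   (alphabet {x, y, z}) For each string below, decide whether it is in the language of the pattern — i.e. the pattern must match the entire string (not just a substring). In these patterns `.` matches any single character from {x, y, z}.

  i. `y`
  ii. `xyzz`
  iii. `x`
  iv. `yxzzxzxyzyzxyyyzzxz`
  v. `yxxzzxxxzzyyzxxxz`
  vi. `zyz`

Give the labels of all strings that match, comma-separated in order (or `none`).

i → match
ii → no match
iii → match
iv → match
v → match
vi → match

i, iii, iv, v, vi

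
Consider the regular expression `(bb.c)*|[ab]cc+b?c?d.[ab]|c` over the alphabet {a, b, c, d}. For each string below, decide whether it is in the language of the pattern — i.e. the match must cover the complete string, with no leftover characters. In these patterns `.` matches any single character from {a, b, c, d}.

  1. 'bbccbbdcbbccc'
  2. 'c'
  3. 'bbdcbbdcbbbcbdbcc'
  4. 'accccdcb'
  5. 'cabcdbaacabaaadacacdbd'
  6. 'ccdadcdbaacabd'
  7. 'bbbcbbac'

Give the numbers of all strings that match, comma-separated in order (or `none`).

2, 4, 7

1 → no match
2 → match
3 → no match
4 → match
5 → no match
6 → no match
7 → match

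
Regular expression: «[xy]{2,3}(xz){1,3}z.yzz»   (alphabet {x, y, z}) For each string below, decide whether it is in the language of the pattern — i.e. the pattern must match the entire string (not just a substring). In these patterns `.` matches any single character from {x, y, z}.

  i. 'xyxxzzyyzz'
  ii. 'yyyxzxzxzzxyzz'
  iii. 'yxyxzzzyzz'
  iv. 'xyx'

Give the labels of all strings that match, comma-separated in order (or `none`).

i, ii, iii

i. 'xyxxzzyyzz' → match
ii → match
iii. 'yxyxzzzyzz' → match
iv. 'xyx' → no match — must end with 'yzz'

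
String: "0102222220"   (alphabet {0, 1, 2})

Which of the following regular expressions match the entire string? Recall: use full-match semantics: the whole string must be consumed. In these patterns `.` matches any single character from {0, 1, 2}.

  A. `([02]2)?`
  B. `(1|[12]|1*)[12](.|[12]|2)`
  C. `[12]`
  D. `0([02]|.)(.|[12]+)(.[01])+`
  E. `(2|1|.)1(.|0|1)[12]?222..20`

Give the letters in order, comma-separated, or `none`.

A → no match
B → no match
C → no match
D → no match
E → match

E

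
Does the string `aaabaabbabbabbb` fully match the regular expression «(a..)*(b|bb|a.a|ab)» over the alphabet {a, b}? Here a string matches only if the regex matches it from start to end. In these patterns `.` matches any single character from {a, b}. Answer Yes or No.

No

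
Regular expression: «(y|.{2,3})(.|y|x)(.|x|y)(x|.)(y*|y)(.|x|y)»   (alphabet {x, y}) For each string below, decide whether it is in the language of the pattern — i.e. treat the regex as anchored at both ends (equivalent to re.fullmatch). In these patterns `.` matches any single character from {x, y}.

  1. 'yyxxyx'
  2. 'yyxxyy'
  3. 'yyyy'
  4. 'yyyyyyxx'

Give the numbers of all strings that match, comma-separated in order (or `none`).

1, 2

1 → match
2 → match
3 → no match
4 → no match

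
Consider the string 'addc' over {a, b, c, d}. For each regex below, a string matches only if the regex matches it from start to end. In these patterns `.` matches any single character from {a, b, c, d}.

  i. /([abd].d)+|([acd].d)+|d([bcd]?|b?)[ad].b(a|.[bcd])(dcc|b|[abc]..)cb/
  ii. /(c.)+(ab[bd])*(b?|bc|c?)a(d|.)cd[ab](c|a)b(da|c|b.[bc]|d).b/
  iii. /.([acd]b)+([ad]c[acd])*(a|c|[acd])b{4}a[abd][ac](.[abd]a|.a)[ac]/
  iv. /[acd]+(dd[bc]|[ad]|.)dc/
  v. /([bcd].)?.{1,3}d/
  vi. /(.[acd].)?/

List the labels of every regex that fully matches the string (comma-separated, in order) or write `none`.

iv

i → no match
ii → no match — must start with 'c'
iii → no match
iv → match
v → no match — must end with 'd'
vi → no match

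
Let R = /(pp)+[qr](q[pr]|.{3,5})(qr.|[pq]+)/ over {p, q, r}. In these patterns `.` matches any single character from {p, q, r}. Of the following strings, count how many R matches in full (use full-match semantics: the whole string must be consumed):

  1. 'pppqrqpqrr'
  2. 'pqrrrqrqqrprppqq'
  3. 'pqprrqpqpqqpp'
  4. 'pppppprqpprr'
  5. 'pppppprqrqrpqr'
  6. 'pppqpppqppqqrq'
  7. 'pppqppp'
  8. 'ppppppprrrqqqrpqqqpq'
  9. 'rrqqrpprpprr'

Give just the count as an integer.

1 → no match
2 → no match — must start with 'pp'
3 → no match — must start with 'pp'
4 → no match
5 → no match
6 → no match
7 → no match
8 → no match
9 → no match — must start with 'pp'
Total matched: 0

0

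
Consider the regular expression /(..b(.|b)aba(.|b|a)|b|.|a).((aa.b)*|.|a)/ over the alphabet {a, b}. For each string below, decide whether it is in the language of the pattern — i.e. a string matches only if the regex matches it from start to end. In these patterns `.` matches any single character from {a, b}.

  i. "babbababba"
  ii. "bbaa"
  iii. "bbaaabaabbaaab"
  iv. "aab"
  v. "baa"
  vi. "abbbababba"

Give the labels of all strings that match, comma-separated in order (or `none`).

i. "babbababba" → match
ii. "bbaa" → no match
iii → match
iv. "aab" → match
v. "baa" → match
vi. "abbbababba" → match

i, iii, iv, v, vi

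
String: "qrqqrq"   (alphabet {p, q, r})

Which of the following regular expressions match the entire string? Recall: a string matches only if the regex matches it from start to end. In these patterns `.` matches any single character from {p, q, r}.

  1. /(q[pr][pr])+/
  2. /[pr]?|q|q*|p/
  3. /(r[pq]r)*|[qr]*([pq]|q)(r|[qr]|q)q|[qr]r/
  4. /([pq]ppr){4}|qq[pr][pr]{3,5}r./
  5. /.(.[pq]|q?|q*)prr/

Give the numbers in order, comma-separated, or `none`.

1 → no match
2 → no match
3 → match
4 → no match
5 → no match — must end with "prr"

3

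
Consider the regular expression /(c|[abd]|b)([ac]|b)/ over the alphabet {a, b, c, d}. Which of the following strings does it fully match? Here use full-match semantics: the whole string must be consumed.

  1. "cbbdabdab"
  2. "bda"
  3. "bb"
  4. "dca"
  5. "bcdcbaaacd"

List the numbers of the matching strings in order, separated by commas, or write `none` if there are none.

3

1 → no match
2 → no match
3 → match
4 → no match
5 → no match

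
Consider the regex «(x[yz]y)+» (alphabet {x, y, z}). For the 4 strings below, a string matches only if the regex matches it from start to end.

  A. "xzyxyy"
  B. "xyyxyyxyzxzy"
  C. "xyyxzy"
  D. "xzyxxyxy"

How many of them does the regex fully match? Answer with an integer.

A. "xzyxyy" → match
B. "xyyxyyxyzxzy" → no match
C. "xyyxzy" → match
D. "xzyxxyxy" → no match
Total matched: 2

2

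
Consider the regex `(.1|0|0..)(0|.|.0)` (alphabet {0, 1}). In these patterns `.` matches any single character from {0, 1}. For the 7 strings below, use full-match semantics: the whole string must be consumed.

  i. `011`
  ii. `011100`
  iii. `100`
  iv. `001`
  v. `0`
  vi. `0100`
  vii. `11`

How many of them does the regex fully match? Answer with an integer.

i. `011` → match
ii. `011100` → no match
iii. `100` → no match
iv. `001` → no match
v. `0` → no match
vi. `0100` → match
vii. `11` → no match
Total matched: 2

2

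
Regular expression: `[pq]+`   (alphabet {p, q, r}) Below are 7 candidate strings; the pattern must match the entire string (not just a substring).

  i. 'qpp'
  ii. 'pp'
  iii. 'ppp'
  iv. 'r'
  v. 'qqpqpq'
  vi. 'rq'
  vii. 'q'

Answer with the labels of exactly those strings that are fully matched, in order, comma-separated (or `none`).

i, ii, iii, v, vii

i → match
ii → match
iii → match
iv → no match
v → match
vi → no match
vii → match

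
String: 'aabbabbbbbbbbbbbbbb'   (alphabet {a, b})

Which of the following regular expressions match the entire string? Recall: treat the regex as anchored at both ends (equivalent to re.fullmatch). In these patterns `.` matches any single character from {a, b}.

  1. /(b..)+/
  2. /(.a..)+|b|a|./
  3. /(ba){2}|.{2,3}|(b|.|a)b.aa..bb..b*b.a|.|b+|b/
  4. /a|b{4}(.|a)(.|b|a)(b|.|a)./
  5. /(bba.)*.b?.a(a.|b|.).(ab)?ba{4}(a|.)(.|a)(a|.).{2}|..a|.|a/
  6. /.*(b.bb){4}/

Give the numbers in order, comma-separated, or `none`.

1 → no match — must start with 'b'
2 → no match
3 → no match
4 → no match
5 → no match
6 → match

6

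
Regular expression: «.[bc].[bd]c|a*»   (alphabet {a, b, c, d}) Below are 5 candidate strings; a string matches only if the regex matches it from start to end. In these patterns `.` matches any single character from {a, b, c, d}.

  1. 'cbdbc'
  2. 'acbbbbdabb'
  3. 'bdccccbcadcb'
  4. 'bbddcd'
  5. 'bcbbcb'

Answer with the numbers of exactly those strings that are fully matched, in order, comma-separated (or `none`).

1

1 → match
2 → no match
3 → no match
4 → no match
5 → no match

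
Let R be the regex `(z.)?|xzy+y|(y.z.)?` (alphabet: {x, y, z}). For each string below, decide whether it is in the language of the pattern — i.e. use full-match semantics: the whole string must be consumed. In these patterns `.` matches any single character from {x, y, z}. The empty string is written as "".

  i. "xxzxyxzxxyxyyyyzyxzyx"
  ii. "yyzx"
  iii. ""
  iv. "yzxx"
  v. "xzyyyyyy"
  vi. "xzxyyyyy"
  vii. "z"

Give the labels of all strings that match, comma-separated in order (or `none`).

ii, iii, v

i → no match
ii → match
iii → match
iv → no match
v → match
vi → no match
vii → no match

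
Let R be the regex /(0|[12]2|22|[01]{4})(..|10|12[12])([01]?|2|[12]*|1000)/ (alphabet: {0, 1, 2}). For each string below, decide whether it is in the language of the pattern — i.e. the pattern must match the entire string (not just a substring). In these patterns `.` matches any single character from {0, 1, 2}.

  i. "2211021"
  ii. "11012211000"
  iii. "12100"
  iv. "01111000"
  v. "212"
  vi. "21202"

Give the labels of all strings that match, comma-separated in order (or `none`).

iii

i → no match
ii → no match
iii → match
iv → no match
v → no match
vi → no match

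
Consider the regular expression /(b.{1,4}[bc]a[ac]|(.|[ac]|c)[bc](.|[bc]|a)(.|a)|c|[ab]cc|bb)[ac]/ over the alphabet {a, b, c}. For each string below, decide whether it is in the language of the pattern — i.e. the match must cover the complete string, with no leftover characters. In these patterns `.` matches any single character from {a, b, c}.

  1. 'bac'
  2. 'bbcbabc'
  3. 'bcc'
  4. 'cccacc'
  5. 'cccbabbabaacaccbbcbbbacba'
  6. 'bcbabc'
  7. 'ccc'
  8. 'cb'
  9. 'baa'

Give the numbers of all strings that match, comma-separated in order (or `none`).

1 → no match
2 → no match
3 → no match
4 → no match
5 → no match
6 → no match
7 → no match
8 → no match
9 → no match

none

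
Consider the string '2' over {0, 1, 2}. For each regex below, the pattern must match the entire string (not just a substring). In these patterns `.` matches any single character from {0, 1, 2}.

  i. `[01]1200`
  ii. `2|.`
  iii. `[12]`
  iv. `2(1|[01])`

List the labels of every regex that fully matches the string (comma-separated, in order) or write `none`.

ii, iii

i → no match — must end with '1200'
ii → match
iii → match
iv → no match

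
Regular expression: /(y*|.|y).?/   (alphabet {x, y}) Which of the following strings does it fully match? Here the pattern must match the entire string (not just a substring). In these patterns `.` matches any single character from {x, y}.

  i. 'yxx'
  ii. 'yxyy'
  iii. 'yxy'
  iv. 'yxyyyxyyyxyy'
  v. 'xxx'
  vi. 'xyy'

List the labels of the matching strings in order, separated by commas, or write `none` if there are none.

i → no match
ii → no match
iii → no match
iv → no match
v → no match
vi → no match

none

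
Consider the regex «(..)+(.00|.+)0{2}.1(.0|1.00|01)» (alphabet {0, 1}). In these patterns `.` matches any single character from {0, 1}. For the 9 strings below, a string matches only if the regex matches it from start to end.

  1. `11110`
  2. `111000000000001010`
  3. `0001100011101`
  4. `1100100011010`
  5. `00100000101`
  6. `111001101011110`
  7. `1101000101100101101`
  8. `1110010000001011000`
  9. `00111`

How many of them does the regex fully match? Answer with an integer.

1 → no match
2 → no match
3 → no match
4 → no match
5 → match
6 → no match
7 → no match
8 → no match
9 → no match
Total matched: 1

1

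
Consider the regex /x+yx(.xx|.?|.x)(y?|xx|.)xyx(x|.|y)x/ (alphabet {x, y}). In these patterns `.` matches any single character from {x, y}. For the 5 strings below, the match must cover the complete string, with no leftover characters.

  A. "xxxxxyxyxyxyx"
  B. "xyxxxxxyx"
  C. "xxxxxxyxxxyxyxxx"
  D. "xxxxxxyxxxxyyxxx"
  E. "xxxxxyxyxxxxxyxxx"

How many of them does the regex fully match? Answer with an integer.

A → match
B → no match
C → match
D → no match
E → match
Total matched: 3

3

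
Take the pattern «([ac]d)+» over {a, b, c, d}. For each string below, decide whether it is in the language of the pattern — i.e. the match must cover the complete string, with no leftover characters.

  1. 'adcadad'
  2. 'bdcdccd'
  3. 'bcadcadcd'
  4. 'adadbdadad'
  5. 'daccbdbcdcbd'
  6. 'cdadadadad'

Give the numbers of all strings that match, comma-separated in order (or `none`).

1 → no match
2 → no match
3 → no match
4 → no match
5 → no match
6 → match

6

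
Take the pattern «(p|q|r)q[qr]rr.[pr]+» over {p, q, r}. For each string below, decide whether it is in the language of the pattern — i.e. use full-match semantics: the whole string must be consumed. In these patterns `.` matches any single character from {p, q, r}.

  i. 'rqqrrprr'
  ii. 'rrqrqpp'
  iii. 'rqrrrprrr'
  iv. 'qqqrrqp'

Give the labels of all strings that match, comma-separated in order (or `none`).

i → match
ii → no match
iii → match
iv → match

i, iii, iv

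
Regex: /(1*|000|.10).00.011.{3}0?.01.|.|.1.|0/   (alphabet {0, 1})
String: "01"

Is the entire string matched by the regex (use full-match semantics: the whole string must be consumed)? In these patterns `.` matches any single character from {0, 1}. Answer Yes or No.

No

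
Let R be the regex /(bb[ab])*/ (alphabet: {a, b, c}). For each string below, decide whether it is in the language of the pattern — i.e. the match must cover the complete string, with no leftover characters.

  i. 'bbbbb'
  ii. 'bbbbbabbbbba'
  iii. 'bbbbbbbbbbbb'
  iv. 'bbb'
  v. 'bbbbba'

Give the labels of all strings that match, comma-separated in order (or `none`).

ii, iii, iv, v

i → no match
ii → match
iii → match
iv → match
v → match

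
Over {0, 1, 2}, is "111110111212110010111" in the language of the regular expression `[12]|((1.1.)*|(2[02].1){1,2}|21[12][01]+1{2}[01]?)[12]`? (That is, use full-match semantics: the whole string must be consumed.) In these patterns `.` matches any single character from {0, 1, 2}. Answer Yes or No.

No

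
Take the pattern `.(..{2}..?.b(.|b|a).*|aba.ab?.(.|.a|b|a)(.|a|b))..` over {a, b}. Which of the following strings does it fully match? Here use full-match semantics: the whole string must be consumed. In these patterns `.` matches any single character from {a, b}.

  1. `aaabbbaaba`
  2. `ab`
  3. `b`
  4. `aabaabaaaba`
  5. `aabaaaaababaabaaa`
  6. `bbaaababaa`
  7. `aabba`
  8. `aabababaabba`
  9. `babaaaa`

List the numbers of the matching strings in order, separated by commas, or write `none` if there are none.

1 → no match
2 → no match
3 → no match
4 → no match
5 → no match
6 → no match
7 → no match
8 → match
9 → no match

8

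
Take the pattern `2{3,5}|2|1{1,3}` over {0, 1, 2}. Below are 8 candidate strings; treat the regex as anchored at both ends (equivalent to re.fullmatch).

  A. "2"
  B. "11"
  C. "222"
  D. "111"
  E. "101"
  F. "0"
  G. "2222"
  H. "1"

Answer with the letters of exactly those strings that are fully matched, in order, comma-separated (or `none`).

A → match
B → match
C → match
D → match
E → no match
F → no match
G → match
H → match

A, B, C, D, G, H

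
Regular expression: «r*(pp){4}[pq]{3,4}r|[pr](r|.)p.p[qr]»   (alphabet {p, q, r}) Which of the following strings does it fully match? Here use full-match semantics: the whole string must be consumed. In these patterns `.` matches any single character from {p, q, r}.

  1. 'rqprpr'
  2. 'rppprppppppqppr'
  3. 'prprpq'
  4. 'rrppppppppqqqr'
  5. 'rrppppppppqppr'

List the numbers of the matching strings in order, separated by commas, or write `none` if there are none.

1, 3, 4, 5

1 → match
2 → no match
3 → match
4 → match
5 → match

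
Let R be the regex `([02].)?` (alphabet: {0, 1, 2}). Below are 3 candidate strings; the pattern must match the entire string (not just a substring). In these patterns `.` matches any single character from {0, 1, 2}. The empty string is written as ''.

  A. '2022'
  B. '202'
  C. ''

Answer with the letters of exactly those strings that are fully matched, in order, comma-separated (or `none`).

C

A. '2022' → no match
B. '202' → no match
C. '' → match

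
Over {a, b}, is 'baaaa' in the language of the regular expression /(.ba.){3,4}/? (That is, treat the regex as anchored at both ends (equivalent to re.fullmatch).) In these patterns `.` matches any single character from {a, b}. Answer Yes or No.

No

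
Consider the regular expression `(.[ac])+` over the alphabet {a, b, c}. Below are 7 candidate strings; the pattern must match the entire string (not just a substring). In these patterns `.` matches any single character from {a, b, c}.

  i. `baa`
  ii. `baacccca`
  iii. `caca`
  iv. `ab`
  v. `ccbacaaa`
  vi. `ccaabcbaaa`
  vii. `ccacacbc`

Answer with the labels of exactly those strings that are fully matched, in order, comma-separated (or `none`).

ii, iii, v, vi, vii

i → no match
ii → match
iii → match
iv → no match
v → match
vi → match
vii → match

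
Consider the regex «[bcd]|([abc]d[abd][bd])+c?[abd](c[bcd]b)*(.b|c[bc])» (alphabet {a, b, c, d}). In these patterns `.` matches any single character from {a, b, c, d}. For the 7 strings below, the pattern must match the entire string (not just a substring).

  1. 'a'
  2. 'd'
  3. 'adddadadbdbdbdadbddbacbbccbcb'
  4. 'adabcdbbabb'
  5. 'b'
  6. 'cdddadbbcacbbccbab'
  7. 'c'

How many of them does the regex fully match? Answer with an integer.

1 → no match
2 → match
3 → match
4 → match
5 → match
6 → match
7 → match
Total matched: 6

6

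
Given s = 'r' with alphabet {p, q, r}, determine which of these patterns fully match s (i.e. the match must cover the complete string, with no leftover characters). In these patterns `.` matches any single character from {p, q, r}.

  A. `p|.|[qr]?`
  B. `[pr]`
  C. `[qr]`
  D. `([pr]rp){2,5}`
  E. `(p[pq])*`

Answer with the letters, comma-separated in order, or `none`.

A → match
B → match
C → match
D → no match — must end with 'rp'
E → no match

A, B, C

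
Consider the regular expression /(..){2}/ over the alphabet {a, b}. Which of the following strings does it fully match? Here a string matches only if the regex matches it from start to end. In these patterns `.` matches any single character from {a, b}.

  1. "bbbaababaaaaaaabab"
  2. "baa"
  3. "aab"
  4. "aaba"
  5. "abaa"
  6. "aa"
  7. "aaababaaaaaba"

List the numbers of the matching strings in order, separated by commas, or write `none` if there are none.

4, 5

1 → no match
2 → no match
3 → no match
4 → match
5 → match
6 → no match
7 → no match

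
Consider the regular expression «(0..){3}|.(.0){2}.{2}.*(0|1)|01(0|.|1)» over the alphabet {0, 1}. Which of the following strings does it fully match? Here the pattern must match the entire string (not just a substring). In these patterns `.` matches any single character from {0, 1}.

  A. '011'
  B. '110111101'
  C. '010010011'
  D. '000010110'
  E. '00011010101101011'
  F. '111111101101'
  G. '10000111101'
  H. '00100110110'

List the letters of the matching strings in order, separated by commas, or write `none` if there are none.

A. '011' → match
B. '110111101' → no match
C. '010010011' → match
D. '000010110' → no match
E → no match
F. '111111101101' → no match
G. '10000111101' → match
H. '00100110110' → no match

A, C, G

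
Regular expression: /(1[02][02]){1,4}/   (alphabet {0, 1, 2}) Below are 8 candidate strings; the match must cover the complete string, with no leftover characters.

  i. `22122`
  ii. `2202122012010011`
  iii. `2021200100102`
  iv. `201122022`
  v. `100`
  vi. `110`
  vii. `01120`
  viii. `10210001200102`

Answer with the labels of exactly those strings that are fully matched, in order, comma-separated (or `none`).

i → no match — must start with `1`
ii → no match — must start with `1`
iii → no match — must start with `1`
iv → no match — must start with `1`
v → match
vi → no match
vii → no match — must start with `1`
viii → no match

v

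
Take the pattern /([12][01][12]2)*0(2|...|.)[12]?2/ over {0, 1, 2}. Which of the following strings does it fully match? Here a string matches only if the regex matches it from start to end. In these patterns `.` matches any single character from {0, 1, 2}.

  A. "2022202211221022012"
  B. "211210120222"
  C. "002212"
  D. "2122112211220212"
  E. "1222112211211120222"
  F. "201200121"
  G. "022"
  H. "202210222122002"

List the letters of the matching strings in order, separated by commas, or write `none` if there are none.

A, B, C, D, G, H

A → match
B. "211210120222" → match
C. "002212" → match
D → match
E → no match
F. "201200121" → no match — must end with "2"
G. "022" → match
H → match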